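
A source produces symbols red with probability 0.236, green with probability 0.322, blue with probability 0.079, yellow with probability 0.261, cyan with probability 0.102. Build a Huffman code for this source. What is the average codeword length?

Repeatedly combine the two least-probable nodes; the expected code length is the sum of the merged weights.
merge 79/1000 + 51/500 → 181/1000
merge 181/1000 + 59/250 → 417/1000
merge 261/1000 + 161/500 → 583/1000
merge 417/1000 + 583/1000 → 1
L = 181/1000 + 417/1000 + 583/1000 + 1 = 2181/1000 = 2.181 bits/symbol.

2.181 bits/symbol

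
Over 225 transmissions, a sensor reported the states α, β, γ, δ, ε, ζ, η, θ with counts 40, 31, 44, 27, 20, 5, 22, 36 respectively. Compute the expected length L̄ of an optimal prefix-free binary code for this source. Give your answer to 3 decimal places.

Probabilities are the counts divided by 225.
Repeatedly combine the two least-probable nodes; the expected code length is the sum of the merged weights.
merge 1/45 + 4/45 → 1/9
merge 22/225 + 1/9 → 47/225
merge 3/25 + 31/225 → 58/225
merge 4/25 + 8/45 → 76/225
merge 44/225 + 47/225 → 91/225
merge 58/225 + 76/225 → 134/225
merge 91/225 + 134/225 → 1
L = 1/9 + 47/225 + 58/225 + 76/225 + 91/225 + 134/225 + 1 = 656/225 ≈ 2.916 bits/symbol.

2.916 bits/symbol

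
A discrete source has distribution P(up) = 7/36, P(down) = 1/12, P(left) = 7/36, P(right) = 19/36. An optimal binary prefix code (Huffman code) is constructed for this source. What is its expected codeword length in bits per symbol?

Repeatedly combine the two least-probable nodes; the expected code length is the sum of the merged weights.
merge 1/12 + 7/36 → 5/18
merge 7/36 + 5/18 → 17/36
merge 17/36 + 19/36 → 1
L = 5/18 + 17/36 + 1 = 7/4 = 1.75 bits/symbol.

1.75 bits/symbol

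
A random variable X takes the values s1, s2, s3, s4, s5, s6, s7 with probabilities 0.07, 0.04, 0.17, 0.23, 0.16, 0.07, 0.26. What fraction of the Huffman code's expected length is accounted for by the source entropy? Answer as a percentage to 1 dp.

Entropy H = −Σ p log₂ p ≈ 2.5734 bits.
Huffman merges: 1/25+7/100→11/100; 7/100+11/100→9/50; 4/25+17/100→33/100; 9/50+23/100→41/100; 13/50+33/100→59/100; 41/100+59/100→1. L = 131/50 ≈ 2.6200.
Efficiency = H/L = 2.5734/2.6200 = 98.2%.

98.2%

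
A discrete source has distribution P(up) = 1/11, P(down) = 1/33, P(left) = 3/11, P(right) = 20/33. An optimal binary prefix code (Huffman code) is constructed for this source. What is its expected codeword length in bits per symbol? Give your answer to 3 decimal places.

1.515 bits/symbol

Repeatedly combine the two least-probable nodes; the expected code length is the sum of the merged weights.
merge 1/33 + 1/11 → 4/33
merge 4/33 + 3/11 → 13/33
merge 13/33 + 20/33 → 1
L = 4/33 + 13/33 + 1 = 50/33 ≈ 1.515 bits/symbol.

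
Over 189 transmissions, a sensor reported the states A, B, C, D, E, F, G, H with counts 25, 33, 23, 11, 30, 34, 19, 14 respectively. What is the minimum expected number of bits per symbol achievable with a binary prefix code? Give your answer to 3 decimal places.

2.952 bits/symbol

Probabilities are the counts divided by 189.
Repeatedly combine the two least-probable nodes; the expected code length is the sum of the merged weights.
merge 11/189 + 2/27 → 25/189
merge 19/189 + 23/189 → 2/9
merge 25/189 + 25/189 → 50/189
merge 10/63 + 11/63 → 1/3
merge 34/189 + 2/9 → 76/189
merge 50/189 + 1/3 → 113/189
merge 76/189 + 113/189 → 1
L = 25/189 + 2/9 + 50/189 + 1/3 + 76/189 + 113/189 + 1 = 62/21 ≈ 2.952 bits/symbol.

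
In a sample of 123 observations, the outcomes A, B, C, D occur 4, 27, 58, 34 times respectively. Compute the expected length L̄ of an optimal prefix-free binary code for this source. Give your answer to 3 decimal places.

Probabilities are the counts divided by 123.
Repeatedly combine the two least-probable nodes; the expected code length is the sum of the merged weights.
merge 4/123 + 9/41 → 31/123
merge 31/123 + 34/123 → 65/123
merge 58/123 + 65/123 → 1
L = 31/123 + 65/123 + 1 = 73/41 ≈ 1.780 bits/symbol.

1.780 bits/symbol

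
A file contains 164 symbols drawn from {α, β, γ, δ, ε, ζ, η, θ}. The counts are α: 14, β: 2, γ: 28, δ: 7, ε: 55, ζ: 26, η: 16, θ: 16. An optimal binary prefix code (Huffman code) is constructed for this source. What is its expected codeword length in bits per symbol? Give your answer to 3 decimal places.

Probabilities are the counts divided by 164.
Repeatedly combine the two least-probable nodes; the expected code length is the sum of the merged weights.
merge 1/82 + 7/164 → 9/164
merge 9/164 + 7/82 → 23/164
merge 4/41 + 4/41 → 8/41
merge 23/164 + 13/82 → 49/164
merge 7/41 + 8/41 → 15/41
merge 49/164 + 55/164 → 26/41
merge 15/41 + 26/41 → 1
L = 9/164 + 23/164 + 8/41 + 49/164 + 15/41 + 26/41 + 1 = 441/164 ≈ 2.689 bits/symbol.

2.689 bits/symbol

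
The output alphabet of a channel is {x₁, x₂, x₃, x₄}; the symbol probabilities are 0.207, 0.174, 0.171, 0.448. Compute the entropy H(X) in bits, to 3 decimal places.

H = −Σ pᵢ log₂ pᵢ.
−0.207·log₂(0.207) = 0.4704
−0.174·log₂(0.174) = 0.4390
−0.171·log₂(0.171) = 0.4357
−0.448·log₂(0.448) = 0.5190
Sum ≈ 1.8640 → 1.864 bits.

1.864 bits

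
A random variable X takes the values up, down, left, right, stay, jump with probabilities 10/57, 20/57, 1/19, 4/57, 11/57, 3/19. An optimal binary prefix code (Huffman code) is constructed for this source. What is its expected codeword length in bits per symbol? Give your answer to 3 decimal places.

Repeatedly combine the two least-probable nodes; the expected code length is the sum of the merged weights.
merge 1/19 + 4/57 → 7/57
merge 7/57 + 3/19 → 16/57
merge 10/57 + 11/57 → 7/19
merge 16/57 + 20/57 → 12/19
merge 7/19 + 12/19 → 1
L = 7/57 + 16/57 + 7/19 + 12/19 + 1 = 137/57 ≈ 2.404 bits/symbol.

2.404 bits/symbol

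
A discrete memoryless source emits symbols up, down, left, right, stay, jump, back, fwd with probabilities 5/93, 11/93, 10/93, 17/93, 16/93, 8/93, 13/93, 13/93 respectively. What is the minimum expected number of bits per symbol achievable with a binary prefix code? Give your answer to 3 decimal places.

2.957 bits/symbol

Repeatedly combine the two least-probable nodes; the expected code length is the sum of the merged weights.
merge 5/93 + 8/93 → 13/93
merge 10/93 + 11/93 → 7/31
merge 13/93 + 13/93 → 26/93
merge 13/93 + 16/93 → 29/93
merge 17/93 + 7/31 → 38/93
merge 26/93 + 29/93 → 55/93
merge 38/93 + 55/93 → 1
L = 13/93 + 7/31 + 26/93 + 29/93 + 38/93 + 55/93 + 1 = 275/93 ≈ 2.957 bits/symbol.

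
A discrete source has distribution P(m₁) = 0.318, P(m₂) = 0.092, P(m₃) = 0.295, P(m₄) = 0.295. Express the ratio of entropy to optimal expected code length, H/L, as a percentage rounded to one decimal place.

Entropy H = −Σ p log₂ p ≈ 1.8814 bits.
Huffman merges: 23/250+59/200→387/1000; 59/200+159/500→613/1000; 387/1000+613/1000→1. L = 2 ≈ 2.0000.
Efficiency = H/L = 1.8814/2.0000 = 94.1%.

94.1%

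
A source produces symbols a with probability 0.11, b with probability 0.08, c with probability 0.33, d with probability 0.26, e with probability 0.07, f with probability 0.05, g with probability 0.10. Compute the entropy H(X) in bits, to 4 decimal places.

2.4918 bits

H = −Σ pᵢ log₂ pᵢ.
−0.11·log₂(0.11) = 0.3503
−0.08·log₂(0.08) = 0.2915
−0.33·log₂(0.33) = 0.5278
−0.26·log₂(0.26) = 0.5053
−0.07·log₂(0.07) = 0.2686
−0.05·log₂(0.05) = 0.2161
−0.10·log₂(0.10) = 0.3322
Sum ≈ 2.4918 → 2.4918 bits.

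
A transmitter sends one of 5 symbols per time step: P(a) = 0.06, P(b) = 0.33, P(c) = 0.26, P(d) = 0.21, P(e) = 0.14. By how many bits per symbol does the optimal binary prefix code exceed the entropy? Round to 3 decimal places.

Entropy H = −Σ p log₂ p ≈ 2.1466 bits.
Huffman merges: 3/50+7/50→1/5; 1/5+21/100→41/100; 13/50+33/100→59/100; 41/100+59/100→1. L = 11/5 ≈ 2.2000.
L − H = 2.2000 − 2.1466 = 0.053 bits.

0.053 bits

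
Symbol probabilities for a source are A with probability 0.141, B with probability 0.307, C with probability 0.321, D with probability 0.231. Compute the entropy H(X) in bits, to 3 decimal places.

H = −Σ pᵢ log₂ pᵢ.
−0.141·log₂(0.141) = 0.3985
−0.307·log₂(0.307) = 0.5230
−0.321·log₂(0.321) = 0.5262
−0.231·log₂(0.231) = 0.4883
Sum ≈ 1.9361 → 1.936 bits.

1.936 bits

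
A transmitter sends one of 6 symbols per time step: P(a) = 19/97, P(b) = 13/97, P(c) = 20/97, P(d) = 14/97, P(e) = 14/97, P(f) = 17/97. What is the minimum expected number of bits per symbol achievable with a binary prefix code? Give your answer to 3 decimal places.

Repeatedly combine the two least-probable nodes; the expected code length is the sum of the merged weights.
merge 13/97 + 14/97 → 27/97
merge 14/97 + 17/97 → 31/97
merge 19/97 + 20/97 → 39/97
merge 27/97 + 31/97 → 58/97
merge 39/97 + 58/97 → 1
L = 27/97 + 31/97 + 39/97 + 58/97 + 1 = 252/97 ≈ 2.598 bits/symbol.

2.598 bits/symbol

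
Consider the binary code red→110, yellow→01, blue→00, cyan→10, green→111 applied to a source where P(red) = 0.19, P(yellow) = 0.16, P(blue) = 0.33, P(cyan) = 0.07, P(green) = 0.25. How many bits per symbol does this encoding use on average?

L̄ = Σ pᵢ·ℓᵢ = 0.19·3 + 0.16·2 + 0.33·2 + 0.07·2 + 0.25·3 = 2.44 bits/symbol.

2.44 bits/symbol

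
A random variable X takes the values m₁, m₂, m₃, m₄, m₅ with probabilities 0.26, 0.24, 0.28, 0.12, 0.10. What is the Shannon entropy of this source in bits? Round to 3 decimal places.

H = −Σ pᵢ log₂ pᵢ.
−0.26·log₂(0.26) = 0.5053
−0.24·log₂(0.24) = 0.4941
−0.28·log₂(0.28) = 0.5142
−0.12·log₂(0.12) = 0.3671
−0.10·log₂(0.10) = 0.3322
Sum ≈ 2.2129 → 2.213 bits.

2.213 bits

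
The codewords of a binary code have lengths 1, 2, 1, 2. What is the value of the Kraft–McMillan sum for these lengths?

With common denominator 2^2 = 4: Σ 2^(−ℓᵢ) = 2/4 + 1/4 + 2/4 + 1/4 = 6/4 = 1.5.

1.5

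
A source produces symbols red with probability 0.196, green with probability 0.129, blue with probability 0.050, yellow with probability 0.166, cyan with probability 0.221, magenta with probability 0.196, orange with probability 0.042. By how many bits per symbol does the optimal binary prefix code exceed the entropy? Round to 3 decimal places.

Entropy H = −Σ p log₂ p ≈ 2.6223 bits.
Huffman merges: 21/500+1/20→23/250; 23/250+129/1000→221/1000; 83/500+49/250→181/500; 49/250+221/1000→417/1000; 221/1000+181/500→583/1000; 417/1000+583/1000→1. L = 107/40 ≈ 2.6750.
L − H = 2.6750 − 2.6223 = 0.053 bits.

0.053 bits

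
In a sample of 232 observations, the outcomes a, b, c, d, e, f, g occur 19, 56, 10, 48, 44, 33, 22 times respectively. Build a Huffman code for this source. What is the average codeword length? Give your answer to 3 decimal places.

2.677 bits/symbol

Probabilities are the counts divided by 232.
Repeatedly combine the two least-probable nodes; the expected code length is the sum of the merged weights.
merge 5/116 + 19/232 → 1/8
merge 11/116 + 1/8 → 51/232
merge 33/232 + 11/58 → 77/232
merge 6/29 + 51/232 → 99/232
merge 7/29 + 77/232 → 133/232
merge 99/232 + 133/232 → 1
L = 1/8 + 51/232 + 77/232 + 99/232 + 133/232 + 1 = 621/232 ≈ 2.677 bits/symbol.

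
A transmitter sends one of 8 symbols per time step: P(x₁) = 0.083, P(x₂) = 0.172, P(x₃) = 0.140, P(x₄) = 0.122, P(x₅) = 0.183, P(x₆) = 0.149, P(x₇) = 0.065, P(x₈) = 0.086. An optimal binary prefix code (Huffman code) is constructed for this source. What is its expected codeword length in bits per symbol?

Repeatedly combine the two least-probable nodes; the expected code length is the sum of the merged weights.
merge 13/200 + 83/1000 → 37/250
merge 43/500 + 61/500 → 26/125
merge 7/50 + 37/250 → 36/125
merge 149/1000 + 43/250 → 321/1000
merge 183/1000 + 26/125 → 391/1000
merge 36/125 + 321/1000 → 609/1000
merge 391/1000 + 609/1000 → 1
L = 37/250 + 26/125 + 36/125 + 321/1000 + 391/1000 + 609/1000 + 1 = 593/200 = 2.965 bits/symbol.

2.965 bits/symbol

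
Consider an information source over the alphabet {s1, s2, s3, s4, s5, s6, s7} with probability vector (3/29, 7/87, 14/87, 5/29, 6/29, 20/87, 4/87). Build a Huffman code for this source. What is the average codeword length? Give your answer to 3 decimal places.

Repeatedly combine the two least-probable nodes; the expected code length is the sum of the merged weights.
merge 4/87 + 7/87 → 11/87
merge 3/29 + 11/87 → 20/87
merge 14/87 + 5/29 → 1/3
merge 6/29 + 20/87 → 38/87
merge 20/87 + 1/3 → 49/87
merge 38/87 + 49/87 → 1
L = 11/87 + 20/87 + 1/3 + 38/87 + 49/87 + 1 = 78/29 ≈ 2.690 bits/symbol.

2.690 bits/symbol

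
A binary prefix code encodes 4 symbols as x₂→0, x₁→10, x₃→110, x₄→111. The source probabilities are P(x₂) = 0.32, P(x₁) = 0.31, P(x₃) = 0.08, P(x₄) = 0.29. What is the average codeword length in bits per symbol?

L̄ = Σ pᵢ·ℓᵢ = 0.32·1 + 0.31·2 + 0.08·3 + 0.29·3 = 2.05 bits/symbol.

2.05 bits/symbol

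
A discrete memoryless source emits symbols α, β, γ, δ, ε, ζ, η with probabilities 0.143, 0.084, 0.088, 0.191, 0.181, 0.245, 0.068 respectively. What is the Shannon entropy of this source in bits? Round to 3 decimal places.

H = −Σ pᵢ log₂ pᵢ.
−0.143·log₂(0.143) = 0.4012
−0.084·log₂(0.084) = 0.3002
−0.088·log₂(0.088) = 0.3086
−0.191·log₂(0.191) = 0.4562
−0.181·log₂(0.181) = 0.4463
−0.245·log₂(0.245) = 0.4971
−0.068·log₂(0.068) = 0.2637
Sum ≈ 2.6734 → 2.673 bits.

2.673 bits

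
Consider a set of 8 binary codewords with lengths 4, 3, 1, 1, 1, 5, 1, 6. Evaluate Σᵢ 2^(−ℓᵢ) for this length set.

With common denominator 2^6 = 64: Σ 2^(−ℓᵢ) = 4/64 + 8/64 + 32/64 + 32/64 + 32/64 + 2/64 + 32/64 + 1/64 = 143/64 = 2.234375.

2.234375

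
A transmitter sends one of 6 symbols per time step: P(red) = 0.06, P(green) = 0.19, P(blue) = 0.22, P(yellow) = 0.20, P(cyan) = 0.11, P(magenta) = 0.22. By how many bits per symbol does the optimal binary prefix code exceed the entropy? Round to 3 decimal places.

Entropy H = −Σ p log₂ p ≈ 2.4746 bits.
Huffman merges: 3/50+11/100→17/100; 17/100+19/100→9/25; 1/5+11/50→21/50; 11/50+9/25→29/50; 21/50+29/50→1. L = 253/100 ≈ 2.5300.
L − H = 2.5300 − 2.4746 = 0.055 bits.

0.055 bits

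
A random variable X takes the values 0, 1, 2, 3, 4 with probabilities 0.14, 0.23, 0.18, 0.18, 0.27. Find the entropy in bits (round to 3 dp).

H = −Σ pᵢ log₂ pᵢ.
−0.14·log₂(0.14) = 0.3971
−0.23·log₂(0.23) = 0.4877
−0.18·log₂(0.18) = 0.4453
−0.18·log₂(0.18) = 0.4453
−0.27·log₂(0.27) = 0.5100
Sum ≈ 2.2854 → 2.285 bits.

2.285 bits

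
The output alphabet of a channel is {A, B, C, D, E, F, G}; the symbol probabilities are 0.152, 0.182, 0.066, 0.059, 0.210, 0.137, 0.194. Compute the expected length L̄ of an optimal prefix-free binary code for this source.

2.721 bits/symbol

Repeatedly combine the two least-probable nodes; the expected code length is the sum of the merged weights.
merge 59/1000 + 33/500 → 1/8
merge 1/8 + 137/1000 → 131/500
merge 19/125 + 91/500 → 167/500
merge 97/500 + 21/100 → 101/250
merge 131/500 + 167/500 → 149/250
merge 101/250 + 149/250 → 1
L = 1/8 + 131/500 + 167/500 + 101/250 + 149/250 + 1 = 2721/1000 = 2.721 bits/symbol.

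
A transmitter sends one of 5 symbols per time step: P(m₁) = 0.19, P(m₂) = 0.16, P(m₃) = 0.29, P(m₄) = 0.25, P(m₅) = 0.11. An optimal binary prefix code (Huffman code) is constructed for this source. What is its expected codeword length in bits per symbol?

2.27 bits/symbol

Repeatedly combine the two least-probable nodes; the expected code length is the sum of the merged weights.
merge 11/100 + 4/25 → 27/100
merge 19/100 + 1/4 → 11/25
merge 27/100 + 29/100 → 14/25
merge 11/25 + 14/25 → 1
L = 27/100 + 11/25 + 14/25 + 1 = 227/100 = 2.27 bits/symbol.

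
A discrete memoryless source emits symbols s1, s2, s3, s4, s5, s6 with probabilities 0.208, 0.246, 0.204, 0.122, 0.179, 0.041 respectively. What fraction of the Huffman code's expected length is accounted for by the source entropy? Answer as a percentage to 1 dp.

Entropy H = −Σ p log₂ p ≈ 2.4402 bits.
Huffman merges: 41/1000+61/500→163/1000; 163/1000+179/1000→171/500; 51/250+26/125→103/250; 123/500+171/500→147/250; 103/250+147/250→1. L = 501/200 ≈ 2.5050.
Efficiency = H/L = 2.4402/2.5050 = 97.4%.

97.4%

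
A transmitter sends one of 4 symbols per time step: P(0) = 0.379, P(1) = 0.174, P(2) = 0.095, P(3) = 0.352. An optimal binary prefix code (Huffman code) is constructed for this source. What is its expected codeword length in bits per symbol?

Repeatedly combine the two least-probable nodes; the expected code length is the sum of the merged weights.
merge 19/200 + 87/500 → 269/1000
merge 269/1000 + 44/125 → 621/1000
merge 379/1000 + 621/1000 → 1
L = 269/1000 + 621/1000 + 1 = 189/100 = 1.89 bits/symbol.

1.89 bits/symbol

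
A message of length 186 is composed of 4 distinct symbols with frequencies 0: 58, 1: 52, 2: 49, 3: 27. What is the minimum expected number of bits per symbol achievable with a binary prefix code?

2 bits/symbol

Probabilities are the counts divided by 186.
Repeatedly combine the two least-probable nodes; the expected code length is the sum of the merged weights.
merge 9/62 + 49/186 → 38/93
merge 26/93 + 29/93 → 55/93
merge 38/93 + 55/93 → 1
L = 38/93 + 55/93 + 1 = 2 bits/symbol.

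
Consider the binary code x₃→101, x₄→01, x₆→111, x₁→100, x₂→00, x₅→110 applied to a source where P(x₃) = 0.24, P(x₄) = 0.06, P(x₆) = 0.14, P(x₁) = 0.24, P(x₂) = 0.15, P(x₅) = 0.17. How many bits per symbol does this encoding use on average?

L̄ = Σ pᵢ·ℓᵢ = 0.24·3 + 0.06·2 + 0.14·3 + 0.24·3 + 0.15·2 + 0.17·3 = 2.79 bits/symbol.

2.79 bits/symbol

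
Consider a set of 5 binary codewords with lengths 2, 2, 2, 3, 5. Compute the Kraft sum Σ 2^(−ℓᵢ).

0.90625

With common denominator 2^5 = 32: Σ 2^(−ℓᵢ) = 8/32 + 8/32 + 8/32 + 4/32 + 1/32 = 29/32 = 0.90625.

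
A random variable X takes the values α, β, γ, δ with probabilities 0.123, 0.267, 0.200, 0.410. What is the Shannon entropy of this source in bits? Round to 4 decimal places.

H = −Σ pᵢ log₂ pᵢ.
−0.123·log₂(0.123) = 0.3719
−0.267·log₂(0.267) = 0.5087
−0.200·log₂(0.200) = 0.4644
−0.410·log₂(0.410) = 0.5274
Sum ≈ 1.8723 → 1.8723 bits.

1.8723 bits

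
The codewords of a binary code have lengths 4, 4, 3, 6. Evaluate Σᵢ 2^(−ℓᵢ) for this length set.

With common denominator 2^6 = 64: Σ 2^(−ℓᵢ) = 4/64 + 4/64 + 8/64 + 1/64 = 17/64 = 0.265625.

0.265625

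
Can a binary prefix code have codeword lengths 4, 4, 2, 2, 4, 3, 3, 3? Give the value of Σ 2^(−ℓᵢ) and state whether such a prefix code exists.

1.0625; no

With common denominator 2^4 = 16: Σ 2^(−ℓᵢ) = 1/16 + 1/16 + 4/16 + 4/16 + 1/16 + 2/16 + 2/16 + 2/16 = 17/16 = 1.0625.
Kraft's inequality requires Σ ≤ 1; here Σ = 1.0625 > 1, so no such prefix code exists.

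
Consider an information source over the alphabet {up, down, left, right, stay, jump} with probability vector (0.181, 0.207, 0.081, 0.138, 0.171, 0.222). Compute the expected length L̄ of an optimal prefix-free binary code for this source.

Repeatedly combine the two least-probable nodes; the expected code length is the sum of the merged weights.
merge 81/1000 + 69/500 → 219/1000
merge 171/1000 + 181/1000 → 44/125
merge 207/1000 + 219/1000 → 213/500
merge 111/500 + 44/125 → 287/500
merge 213/500 + 287/500 → 1
L = 219/1000 + 44/125 + 213/500 + 287/500 + 1 = 2571/1000 = 2.571 bits/symbol.

2.571 bits/symbol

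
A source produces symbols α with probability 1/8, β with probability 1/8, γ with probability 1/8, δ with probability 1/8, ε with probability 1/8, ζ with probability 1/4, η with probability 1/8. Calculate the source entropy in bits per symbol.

2.75 bits

Each probability is a power of 1/2, so log₂(1/p) is an integer.
H = Σ p·log₂(1/p) = 1/8·3 + 1/8·3 + 1/8·3 + 1/8·3 + 1/8·3 + 1/4·2 + 1/8·3 = 2.75 bits.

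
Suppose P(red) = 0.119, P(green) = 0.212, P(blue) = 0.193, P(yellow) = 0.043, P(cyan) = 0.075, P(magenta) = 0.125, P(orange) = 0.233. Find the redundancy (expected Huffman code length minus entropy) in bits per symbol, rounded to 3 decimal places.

Entropy H = −Σ p log₂ p ≈ 2.6381 bits.
Huffman merges: 43/1000+3/40→59/500; 59/500+119/1000→237/1000; 1/8+193/1000→159/500; 53/250+233/1000→89/200; 237/1000+159/500→111/200; 89/200+111/200→1. L = 2673/1000 ≈ 2.6730.
L − H = 2.6730 − 2.6381 = 0.035 bits.

0.035 bits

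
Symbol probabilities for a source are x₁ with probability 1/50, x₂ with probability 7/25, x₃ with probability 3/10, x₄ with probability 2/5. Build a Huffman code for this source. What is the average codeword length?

Repeatedly combine the two least-probable nodes; the expected code length is the sum of the merged weights.
merge 1/50 + 7/25 → 3/10
merge 3/10 + 3/10 → 3/5
merge 2/5 + 3/5 → 1
L = 3/10 + 3/5 + 1 = 19/10 = 1.9 bits/symbol.

1.9 bits/symbol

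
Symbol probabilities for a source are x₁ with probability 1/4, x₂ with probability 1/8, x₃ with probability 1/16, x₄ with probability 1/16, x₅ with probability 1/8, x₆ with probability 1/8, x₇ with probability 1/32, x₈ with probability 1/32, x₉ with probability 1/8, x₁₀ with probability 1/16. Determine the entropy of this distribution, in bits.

3.0625 bits

Each probability is a power of 1/2, so log₂(1/p) is an integer.
H = Σ p·log₂(1/p) = 1/4·2 + 1/8·3 + 1/16·4 + 1/16·4 + 1/8·3 + 1/8·3 + 1/32·5 + 1/32·5 + 1/8·3 + 1/16·4 = 3.0625 bits.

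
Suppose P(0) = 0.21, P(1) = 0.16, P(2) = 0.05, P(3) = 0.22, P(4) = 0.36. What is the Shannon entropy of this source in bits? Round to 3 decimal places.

H = −Σ pᵢ log₂ pᵢ.
−0.21·log₂(0.21) = 0.4728
−0.16·log₂(0.16) = 0.4230
−0.05·log₂(0.05) = 0.2161
−0.22·log₂(0.22) = 0.4806
−0.36·log₂(0.36) = 0.5306
Sum ≈ 2.1231 → 2.123 bits.

2.123 bits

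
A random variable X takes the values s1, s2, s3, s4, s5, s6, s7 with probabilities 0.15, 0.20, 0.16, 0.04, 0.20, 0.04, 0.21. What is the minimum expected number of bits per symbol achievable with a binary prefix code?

2.67 bits/symbol

Repeatedly combine the two least-probable nodes; the expected code length is the sum of the merged weights.
merge 1/25 + 1/25 → 2/25
merge 2/25 + 3/20 → 23/100
merge 4/25 + 1/5 → 9/25
merge 1/5 + 21/100 → 41/100
merge 23/100 + 9/25 → 59/100
merge 41/100 + 59/100 → 1
L = 2/25 + 23/100 + 9/25 + 41/100 + 59/100 + 1 = 267/100 = 2.67 bits/symbol.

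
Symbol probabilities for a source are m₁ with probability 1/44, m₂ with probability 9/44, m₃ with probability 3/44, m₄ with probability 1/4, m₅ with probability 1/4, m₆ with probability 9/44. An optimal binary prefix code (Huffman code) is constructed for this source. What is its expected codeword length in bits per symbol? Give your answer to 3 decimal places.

2.386 bits/symbol

Repeatedly combine the two least-probable nodes; the expected code length is the sum of the merged weights.
merge 1/44 + 3/44 → 1/11
merge 1/11 + 9/44 → 13/44
merge 9/44 + 1/4 → 5/11
merge 1/4 + 13/44 → 6/11
merge 5/11 + 6/11 → 1
L = 1/11 + 13/44 + 5/11 + 6/11 + 1 = 105/44 ≈ 2.386 bits/symbol.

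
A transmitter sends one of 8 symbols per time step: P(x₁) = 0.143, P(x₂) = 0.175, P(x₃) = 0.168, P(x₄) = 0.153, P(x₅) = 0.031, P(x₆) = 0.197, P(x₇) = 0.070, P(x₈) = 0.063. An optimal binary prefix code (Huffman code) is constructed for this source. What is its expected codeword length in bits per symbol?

Repeatedly combine the two least-probable nodes; the expected code length is the sum of the merged weights.
merge 31/1000 + 63/1000 → 47/500
merge 7/100 + 47/500 → 41/250
merge 143/1000 + 153/1000 → 37/125
merge 41/250 + 21/125 → 83/250
merge 7/40 + 197/1000 → 93/250
merge 37/125 + 83/250 → 157/250
merge 93/250 + 157/250 → 1
L = 47/500 + 41/250 + 37/125 + 83/250 + 93/250 + 157/250 + 1 = 1443/500 = 2.886 bits/symbol.

2.886 bits/symbol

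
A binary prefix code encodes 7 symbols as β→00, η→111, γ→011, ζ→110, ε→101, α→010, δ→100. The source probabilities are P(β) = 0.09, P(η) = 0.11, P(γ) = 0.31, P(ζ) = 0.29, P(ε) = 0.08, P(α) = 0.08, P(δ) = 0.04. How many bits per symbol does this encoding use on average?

2.91 bits/symbol

L̄ = Σ pᵢ·ℓᵢ = 0.09·2 + 0.11·3 + 0.31·3 + 0.29·3 + 0.08·3 + 0.08·3 + 0.04·3 = 2.91 bits/symbol.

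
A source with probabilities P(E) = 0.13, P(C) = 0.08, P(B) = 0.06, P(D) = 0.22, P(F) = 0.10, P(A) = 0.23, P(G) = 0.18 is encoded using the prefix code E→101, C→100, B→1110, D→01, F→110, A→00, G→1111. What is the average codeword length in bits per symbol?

L̄ = Σ pᵢ·ℓᵢ = 0.13·3 + 0.08·3 + 0.06·4 + 0.22·2 + 0.10·3 + 0.23·2 + 0.18·4 = 2.79 bits/symbol.

2.79 bits/symbol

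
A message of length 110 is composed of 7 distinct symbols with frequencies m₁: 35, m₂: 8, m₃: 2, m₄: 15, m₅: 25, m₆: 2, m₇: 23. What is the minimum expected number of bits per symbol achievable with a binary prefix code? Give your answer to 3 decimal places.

2.391 bits/symbol

Probabilities are the counts divided by 110.
Repeatedly combine the two least-probable nodes; the expected code length is the sum of the merged weights.
merge 1/55 + 1/55 → 2/55
merge 2/55 + 4/55 → 6/55
merge 6/55 + 3/22 → 27/110
merge 23/110 + 5/22 → 24/55
merge 27/110 + 7/22 → 31/55
merge 24/55 + 31/55 → 1
L = 2/55 + 6/55 + 27/110 + 24/55 + 31/55 + 1 = 263/110 ≈ 2.391 bits/symbol.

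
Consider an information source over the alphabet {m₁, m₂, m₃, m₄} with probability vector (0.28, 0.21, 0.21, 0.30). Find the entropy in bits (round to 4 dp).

1.9810 bits

H = −Σ pᵢ log₂ pᵢ.
−0.28·log₂(0.28) = 0.5142
−0.21·log₂(0.21) = 0.4728
−0.21·log₂(0.21) = 0.4728
−0.30·log₂(0.30) = 0.5211
Sum ≈ 1.9810 → 1.9810 bits.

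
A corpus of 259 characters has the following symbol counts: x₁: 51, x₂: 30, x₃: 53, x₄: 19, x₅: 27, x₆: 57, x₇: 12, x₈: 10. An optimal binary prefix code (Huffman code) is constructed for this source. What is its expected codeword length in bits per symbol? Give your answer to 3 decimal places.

2.819 bits/symbol

Probabilities are the counts divided by 259.
Repeatedly combine the two least-probable nodes; the expected code length is the sum of the merged weights.
merge 10/259 + 12/259 → 22/259
merge 19/259 + 22/259 → 41/259
merge 27/259 + 30/259 → 57/259
merge 41/259 + 51/259 → 92/259
merge 53/259 + 57/259 → 110/259
merge 57/259 + 92/259 → 149/259
merge 110/259 + 149/259 → 1
L = 22/259 + 41/259 + 57/259 + 92/259 + 110/259 + 149/259 + 1 = 730/259 ≈ 2.819 bits/symbol.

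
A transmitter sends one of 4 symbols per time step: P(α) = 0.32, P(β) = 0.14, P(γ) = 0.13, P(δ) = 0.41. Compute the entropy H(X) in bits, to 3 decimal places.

1.833 bits

H = −Σ pᵢ log₂ pᵢ.
−0.32·log₂(0.32) = 0.5260
−0.14·log₂(0.14) = 0.3971
−0.13·log₂(0.13) = 0.3826
−0.41·log₂(0.41) = 0.5274
Sum ≈ 1.8332 → 1.833 bits.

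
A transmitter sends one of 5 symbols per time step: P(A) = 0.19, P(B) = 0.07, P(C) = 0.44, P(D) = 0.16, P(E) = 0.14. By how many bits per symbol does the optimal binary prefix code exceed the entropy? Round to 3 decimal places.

Entropy H = −Σ p log₂ p ≈ 2.0651 bits.
Huffman merges: 7/100+7/50→21/100; 4/25+19/100→7/20; 21/100+7/20→14/25; 11/25+14/25→1. L = 53/25 ≈ 2.1200.
L − H = 2.1200 − 2.0651 = 0.055 bits.

0.055 bits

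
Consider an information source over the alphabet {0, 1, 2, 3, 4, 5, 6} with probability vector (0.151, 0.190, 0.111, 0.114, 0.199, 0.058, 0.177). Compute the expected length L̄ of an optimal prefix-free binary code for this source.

2.78 bits/symbol

Repeatedly combine the two least-probable nodes; the expected code length is the sum of the merged weights.
merge 29/500 + 111/1000 → 169/1000
merge 57/500 + 151/1000 → 53/200
merge 169/1000 + 177/1000 → 173/500
merge 19/100 + 199/1000 → 389/1000
merge 53/200 + 173/500 → 611/1000
merge 389/1000 + 611/1000 → 1
L = 169/1000 + 53/200 + 173/500 + 389/1000 + 611/1000 + 1 = 139/50 = 2.78 bits/symbol.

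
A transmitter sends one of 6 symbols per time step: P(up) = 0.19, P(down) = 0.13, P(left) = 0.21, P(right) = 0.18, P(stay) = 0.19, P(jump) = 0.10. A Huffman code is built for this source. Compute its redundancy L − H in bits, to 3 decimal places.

Entropy H = −Σ p log₂ p ≈ 2.5434 bits.
Huffman merges: 1/10+13/100→23/100; 9/50+19/100→37/100; 19/100+21/100→2/5; 23/100+37/100→3/5; 2/5+3/5→1. L = 13/5 ≈ 2.6000.
L − H = 2.6000 − 2.5434 = 0.057 bits.

0.057 bits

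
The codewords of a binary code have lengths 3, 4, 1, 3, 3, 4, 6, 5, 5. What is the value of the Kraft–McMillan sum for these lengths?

1.078125

With common denominator 2^6 = 64: Σ 2^(−ℓᵢ) = 8/64 + 4/64 + 32/64 + 8/64 + 8/64 + 4/64 + 1/64 + 2/64 + 2/64 = 69/64 = 1.078125.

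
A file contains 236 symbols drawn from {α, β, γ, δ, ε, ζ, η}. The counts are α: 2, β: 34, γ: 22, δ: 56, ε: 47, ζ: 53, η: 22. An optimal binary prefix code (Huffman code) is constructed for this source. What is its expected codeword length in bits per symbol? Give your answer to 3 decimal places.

Probabilities are the counts divided by 236.
Repeatedly combine the two least-probable nodes; the expected code length is the sum of the merged weights.
merge 1/118 + 11/118 → 6/59
merge 11/118 + 6/59 → 23/118
merge 17/118 + 23/118 → 20/59
merge 47/236 + 53/236 → 25/59
merge 14/59 + 20/59 → 34/59
merge 25/59 + 34/59 → 1
L = 6/59 + 23/118 + 20/59 + 25/59 + 34/59 + 1 = 311/118 ≈ 2.636 bits/symbol.

2.636 bits/symbol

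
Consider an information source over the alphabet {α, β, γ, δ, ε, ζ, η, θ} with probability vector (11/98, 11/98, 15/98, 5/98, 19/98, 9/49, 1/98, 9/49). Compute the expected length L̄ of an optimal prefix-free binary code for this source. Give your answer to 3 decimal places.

2.857 bits/symbol

Repeatedly combine the two least-probable nodes; the expected code length is the sum of the merged weights.
merge 1/98 + 5/98 → 3/49
merge 3/49 + 11/98 → 17/98
merge 11/98 + 15/98 → 13/49
merge 17/98 + 9/49 → 5/14
merge 9/49 + 19/98 → 37/98
merge 13/49 + 5/14 → 61/98
merge 37/98 + 61/98 → 1
L = 3/49 + 17/98 + 13/49 + 5/14 + 37/98 + 61/98 + 1 = 20/7 ≈ 2.857 bits/symbol.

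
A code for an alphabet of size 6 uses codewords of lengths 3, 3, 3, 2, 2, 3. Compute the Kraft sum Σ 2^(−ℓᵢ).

With common denominator 2^3 = 8: Σ 2^(−ℓᵢ) = 1/8 + 1/8 + 1/8 + 2/8 + 2/8 + 1/8 = 8/8 = 1.

1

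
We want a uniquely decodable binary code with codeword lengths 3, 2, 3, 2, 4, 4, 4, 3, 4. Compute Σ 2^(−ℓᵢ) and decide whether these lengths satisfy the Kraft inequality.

With common denominator 2^4 = 16: Σ 2^(−ℓᵢ) = 2/16 + 4/16 + 2/16 + 4/16 + 1/16 + 1/16 + 1/16 + 2/16 + 1/16 = 18/16 = 1.125.
Kraft's inequality requires Σ ≤ 1; here Σ = 1.125 > 1, so no such prefix code exists.

1.125; no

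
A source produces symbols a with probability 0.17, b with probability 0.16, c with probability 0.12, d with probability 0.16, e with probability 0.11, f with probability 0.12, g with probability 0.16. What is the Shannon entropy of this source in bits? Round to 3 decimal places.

2.788 bits

H = −Σ pᵢ log₂ pᵢ.
−0.17·log₂(0.17) = 0.4346
−0.16·log₂(0.16) = 0.4230
−0.12·log₂(0.12) = 0.3671
−0.16·log₂(0.16) = 0.4230
−0.11·log₂(0.11) = 0.3503
−0.12·log₂(0.12) = 0.3671
−0.16·log₂(0.16) = 0.4230
Sum ≈ 2.7881 → 2.788 bits.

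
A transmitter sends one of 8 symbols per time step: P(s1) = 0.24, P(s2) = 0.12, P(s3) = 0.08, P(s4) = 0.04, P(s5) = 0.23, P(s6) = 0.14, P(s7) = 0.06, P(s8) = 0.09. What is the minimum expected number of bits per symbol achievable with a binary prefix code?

2.8 bits/symbol

Repeatedly combine the two least-probable nodes; the expected code length is the sum of the merged weights.
merge 1/25 + 3/50 → 1/10
merge 2/25 + 9/100 → 17/100
merge 1/10 + 3/25 → 11/50
merge 7/50 + 17/100 → 31/100
merge 11/50 + 23/100 → 9/20
merge 6/25 + 31/100 → 11/20
merge 9/20 + 11/20 → 1
L = 1/10 + 17/100 + 11/50 + 31/100 + 9/20 + 11/20 + 1 = 14/5 = 2.8 bits/symbol.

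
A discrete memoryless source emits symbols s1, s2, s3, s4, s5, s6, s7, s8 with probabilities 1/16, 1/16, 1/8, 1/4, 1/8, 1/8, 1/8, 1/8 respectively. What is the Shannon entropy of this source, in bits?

2.875 bits

Each probability is a power of 1/2, so log₂(1/p) is an integer.
H = Σ p·log₂(1/p) = 1/16·4 + 1/16·4 + 1/8·3 + 1/4·2 + 1/8·3 + 1/8·3 + 1/8·3 + 1/8·3 = 2.875 bits.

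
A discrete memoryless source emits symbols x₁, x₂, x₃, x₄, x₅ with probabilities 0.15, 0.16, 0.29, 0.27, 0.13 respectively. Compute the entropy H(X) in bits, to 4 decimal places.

H = −Σ pᵢ log₂ pᵢ.
−0.15·log₂(0.15) = 0.4105
−0.16·log₂(0.16) = 0.4230
−0.29·log₂(0.29) = 0.5179
−0.27·log₂(0.27) = 0.5100
−0.13·log₂(0.13) = 0.3826
Sum ≈ 2.2441 → 2.2441 bits.

2.2441 bits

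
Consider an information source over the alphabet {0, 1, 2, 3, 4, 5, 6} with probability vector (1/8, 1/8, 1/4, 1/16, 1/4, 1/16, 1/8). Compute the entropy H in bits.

2.625 bits

Each probability is a power of 1/2, so log₂(1/p) is an integer.
H = Σ p·log₂(1/p) = 1/8·3 + 1/8·3 + 1/4·2 + 1/16·4 + 1/4·2 + 1/16·4 + 1/8·3 = 2.625 bits.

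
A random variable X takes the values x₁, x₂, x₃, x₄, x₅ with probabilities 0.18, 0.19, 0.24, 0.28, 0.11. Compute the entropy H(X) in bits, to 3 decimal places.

H = −Σ pᵢ log₂ pᵢ.
−0.18·log₂(0.18) = 0.4453
−0.19·log₂(0.19) = 0.4552
−0.24·log₂(0.24) = 0.4941
−0.28·log₂(0.28) = 0.5142
−0.11·log₂(0.11) = 0.3503
Sum ≈ 2.2592 → 2.259 bits.

2.259 bits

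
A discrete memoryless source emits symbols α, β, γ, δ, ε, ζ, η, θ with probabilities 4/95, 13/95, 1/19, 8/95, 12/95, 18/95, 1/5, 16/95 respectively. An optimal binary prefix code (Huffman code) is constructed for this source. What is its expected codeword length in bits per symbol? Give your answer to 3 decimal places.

Repeatedly combine the two least-probable nodes; the expected code length is the sum of the merged weights.
merge 4/95 + 1/19 → 9/95
merge 8/95 + 9/95 → 17/95
merge 12/95 + 13/95 → 5/19
merge 16/95 + 17/95 → 33/95
merge 18/95 + 1/5 → 37/95
merge 5/19 + 33/95 → 58/95
merge 37/95 + 58/95 → 1
L = 9/95 + 17/95 + 5/19 + 33/95 + 37/95 + 58/95 + 1 = 274/95 ≈ 2.884 bits/symbol.

2.884 bits/symbol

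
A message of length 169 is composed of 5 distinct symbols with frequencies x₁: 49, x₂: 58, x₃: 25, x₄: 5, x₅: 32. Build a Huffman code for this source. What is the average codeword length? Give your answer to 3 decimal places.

2.178 bits/symbol

Probabilities are the counts divided by 169.
Repeatedly combine the two least-probable nodes; the expected code length is the sum of the merged weights.
merge 5/169 + 25/169 → 30/169
merge 30/169 + 32/169 → 62/169
merge 49/169 + 58/169 → 107/169
merge 62/169 + 107/169 → 1
L = 30/169 + 62/169 + 107/169 + 1 = 368/169 ≈ 2.178 bits/symbol.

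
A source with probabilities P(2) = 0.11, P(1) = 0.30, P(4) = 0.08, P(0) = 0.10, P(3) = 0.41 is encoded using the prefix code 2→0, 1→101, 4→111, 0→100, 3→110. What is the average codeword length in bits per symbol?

2.78 bits/symbol

L̄ = Σ pᵢ·ℓᵢ = 0.11·1 + 0.30·3 + 0.08·3 + 0.10·3 + 0.41·3 = 2.78 bits/symbol.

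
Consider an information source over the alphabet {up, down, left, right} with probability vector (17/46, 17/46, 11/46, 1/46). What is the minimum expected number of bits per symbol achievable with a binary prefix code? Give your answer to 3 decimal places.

Repeatedly combine the two least-probable nodes; the expected code length is the sum of the merged weights.
merge 1/46 + 11/46 → 6/23
merge 6/23 + 17/46 → 29/46
merge 17/46 + 29/46 → 1
L = 6/23 + 29/46 + 1 = 87/46 ≈ 1.891 bits/symbol.

1.891 bits/symbol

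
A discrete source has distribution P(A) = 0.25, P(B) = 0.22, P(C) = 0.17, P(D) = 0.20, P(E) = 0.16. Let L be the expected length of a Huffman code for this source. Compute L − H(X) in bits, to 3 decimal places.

0.027 bits

Entropy H = −Σ p log₂ p ≈ 2.3026 bits.
Huffman merges: 4/25+17/100→33/100; 1/5+11/50→21/50; 1/4+33/100→29/50; 21/50+29/50→1. L = 233/100 ≈ 2.3300.
L − H = 2.3300 − 2.3026 = 0.027 bits.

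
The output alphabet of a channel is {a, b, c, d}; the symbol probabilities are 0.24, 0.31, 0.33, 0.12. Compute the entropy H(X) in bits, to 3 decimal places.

1.913 bits

H = −Σ pᵢ log₂ pᵢ.
−0.24·log₂(0.24) = 0.4941
−0.31·log₂(0.31) = 0.5238
−0.33·log₂(0.33) = 0.5278
−0.12·log₂(0.12) = 0.3671
Sum ≈ 1.9128 → 1.913 bits.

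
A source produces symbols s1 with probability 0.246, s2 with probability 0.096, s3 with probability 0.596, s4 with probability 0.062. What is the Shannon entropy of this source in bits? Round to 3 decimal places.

H = −Σ pᵢ log₂ pᵢ.
−0.246·log₂(0.246) = 0.4977
−0.096·log₂(0.096) = 0.3246
−0.596·log₂(0.596) = 0.4450
−0.062·log₂(0.062) = 0.2487
Sum ≈ 1.5160 → 1.516 bits.

1.516 bits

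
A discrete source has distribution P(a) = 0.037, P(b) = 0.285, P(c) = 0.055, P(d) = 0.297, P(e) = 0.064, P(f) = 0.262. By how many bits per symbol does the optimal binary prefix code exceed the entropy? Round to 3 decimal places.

0.045 bits

Entropy H = −Σ p log₂ p ≈ 2.2025 bits.
Huffman merges: 37/1000+11/200→23/250; 8/125+23/250→39/250; 39/250+131/500→209/500; 57/200+297/1000→291/500; 209/500+291/500→1. L = 281/125 ≈ 2.2480.
L − H = 2.2480 − 2.2025 = 0.045 bits.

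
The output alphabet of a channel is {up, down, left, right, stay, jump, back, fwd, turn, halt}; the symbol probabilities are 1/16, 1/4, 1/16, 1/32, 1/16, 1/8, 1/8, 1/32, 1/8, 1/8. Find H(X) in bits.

Each probability is a power of 1/2, so log₂(1/p) is an integer.
H = Σ p·log₂(1/p) = 1/16·4 + 1/4·2 + 1/16·4 + 1/32·5 + 1/16·4 + 1/8·3 + 1/8·3 + 1/32·5 + 1/8·3 + 1/8·3 = 3.0625 bits.

3.0625 bits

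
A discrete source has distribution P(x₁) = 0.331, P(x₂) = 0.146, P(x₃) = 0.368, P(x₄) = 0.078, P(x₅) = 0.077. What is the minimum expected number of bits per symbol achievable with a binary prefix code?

Repeatedly combine the two least-probable nodes; the expected code length is the sum of the merged weights.
merge 77/1000 + 39/500 → 31/200
merge 73/500 + 31/200 → 301/1000
merge 301/1000 + 331/1000 → 79/125
merge 46/125 + 79/125 → 1
L = 31/200 + 301/1000 + 79/125 + 1 = 261/125 = 2.088 bits/symbol.

2.088 bits/symbol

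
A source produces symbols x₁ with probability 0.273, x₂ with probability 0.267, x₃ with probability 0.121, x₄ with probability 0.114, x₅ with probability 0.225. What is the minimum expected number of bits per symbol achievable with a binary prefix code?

2.235 bits/symbol

Repeatedly combine the two least-probable nodes; the expected code length is the sum of the merged weights.
merge 57/500 + 121/1000 → 47/200
merge 9/40 + 47/200 → 23/50
merge 267/1000 + 273/1000 → 27/50
merge 23/50 + 27/50 → 1
L = 47/200 + 23/50 + 27/50 + 1 = 447/200 = 2.235 bits/symbol.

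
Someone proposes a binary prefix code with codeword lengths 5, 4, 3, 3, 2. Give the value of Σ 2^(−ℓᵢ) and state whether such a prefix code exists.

0.59375; yes

With common denominator 2^5 = 32: Σ 2^(−ℓᵢ) = 1/32 + 2/32 + 4/32 + 4/32 + 8/32 = 19/32 = 0.59375.
Kraft's inequality requires Σ ≤ 1; here Σ = 0.59375 ≤ 1, so such a prefix code exists.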